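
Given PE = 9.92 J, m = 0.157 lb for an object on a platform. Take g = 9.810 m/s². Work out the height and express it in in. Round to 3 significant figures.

Rearranging: h = PE/(m·g).
PE = 9.92 J; m = 0.157 lb = 0.07121 kg; g = 9.810 m/s².
h = 14.20 m
14.20 m × (1 in / 0.02540 m) = 559.0 in

559 in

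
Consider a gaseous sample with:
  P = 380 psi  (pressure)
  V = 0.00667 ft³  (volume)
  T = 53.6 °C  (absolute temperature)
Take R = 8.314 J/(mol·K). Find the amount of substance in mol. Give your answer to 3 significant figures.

0.182 mol

From the ideal-gas law: n = PV/(RT).
P = 380 psi = 2.620×10^6 Pa; V = 0.00667 ft³ = 1.889×10^-4 m³; T = 53.6 °C = 326.8 K; R = 8.314 J/(mol·K).
n = 0.1822 mol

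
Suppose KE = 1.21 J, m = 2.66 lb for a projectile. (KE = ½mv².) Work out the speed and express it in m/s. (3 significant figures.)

1.42 m/s

Solving KE = ½mv² for v: v = √(2·KE/m).
KE = 1.21 J; m = 2.66 lb = 1.207 kg.
v = 1.416 m/s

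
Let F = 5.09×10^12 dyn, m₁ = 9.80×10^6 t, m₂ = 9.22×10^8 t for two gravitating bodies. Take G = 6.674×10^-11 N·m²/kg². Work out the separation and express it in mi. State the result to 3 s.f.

Rearranging F = G·m₁·m₂/r² for r: r = √(G·m₁m₂/F).
F = 5.09×10^12 dyn = 5.090×10^7 N; m₁ = 9.80×10^6 t = 9.800×10^9 kg; m₂ = 9.22×10^8 t = 9.220×10^11 kg; G = 6.674×10^-11 N·m²/kg².
r = 108.8 m
108.8 m × (1 mi / 1609 m) = 0.06763 mi

0.0676 mi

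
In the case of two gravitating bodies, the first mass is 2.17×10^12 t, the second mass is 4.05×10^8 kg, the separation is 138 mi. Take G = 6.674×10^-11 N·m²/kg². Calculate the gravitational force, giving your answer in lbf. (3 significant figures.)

267 lbf

From Newton's law of gravitation: F = Gm₁m₂/r².
m₁ = 2.17×10^12 t = 2.170×10^15 kg; m₂ = 4.05×10^8 kg; r = 138 mi = 2.221×10^5 m; G = 6.674×10^-11 N·m²/kg².
F = 1189 N  (the unit combination reduces to kg·m/s² = N)
1189 N × (1 lbf / 4.448 N) = 267.3 lbf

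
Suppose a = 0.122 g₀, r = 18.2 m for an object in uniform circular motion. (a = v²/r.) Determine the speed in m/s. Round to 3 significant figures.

4.67 m/s

Solving a = v²/r for v: v = √(a·r).
a = 0.122 g₀ = 1.196 m/s²; r = 18.2 m.
v = 4.666 m/s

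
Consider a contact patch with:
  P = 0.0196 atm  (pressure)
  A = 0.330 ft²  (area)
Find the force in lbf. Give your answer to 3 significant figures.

13.7 lbf

Rearranging: F = P·A.
P = 0.0196 atm = 1986 Pa; A = 0.330 ft² = 0.03066 m².
F = 60.89 N  (the unit combination reduces to kg·m/s² = N)
60.89 N × (1 lbf / 4.448 N) = 13.69 lbf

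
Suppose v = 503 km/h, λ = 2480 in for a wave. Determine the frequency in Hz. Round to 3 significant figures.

2.22 Hz

Rearranging: f = v/λ.
v = 503 km/h = 139.7 m/s; λ = 2480 in = 62.99 m.
f = 2.218 Hz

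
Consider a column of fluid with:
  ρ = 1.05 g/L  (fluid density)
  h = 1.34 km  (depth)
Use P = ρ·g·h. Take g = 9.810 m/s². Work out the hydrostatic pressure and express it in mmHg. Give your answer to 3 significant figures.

Directly: P = ρgh.
ρ = 1.05 g/L = 1.050 kg/m³; h = 1.34 km = 1340 m; g = 9.810 m/s².
P = 13803 Pa
13803 Pa × (1 mmHg / 133.3 Pa) = 103.5 mmHg

104 mmHg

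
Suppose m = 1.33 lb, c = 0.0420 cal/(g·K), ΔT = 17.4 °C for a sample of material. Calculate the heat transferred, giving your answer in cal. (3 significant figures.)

441 cal

Directly: Q = mcΔT.
m = 1.33 lb = 0.6033 kg; c = 0.0420 cal/(g·K) = 175.7 J/(kg·K); ΔT = 17.4 °C = 17.40 K.
Q = 1845 J
1845 J × (1 cal / 4.184 J) = 440.9 cal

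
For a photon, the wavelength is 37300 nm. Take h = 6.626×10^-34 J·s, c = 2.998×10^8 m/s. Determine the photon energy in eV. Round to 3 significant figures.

0.0332 eV

Directly: E = hc/λ.
λ = 37300 nm = 3.730×10^-5 m; h = 6.626×10^-34 J·s; c = 2.998×10^8 m/s.
E = 5.326×10^-21 J
5.326×10^-21 J × (1 eV / 1.602×10^-19 J) = 0.03324 eV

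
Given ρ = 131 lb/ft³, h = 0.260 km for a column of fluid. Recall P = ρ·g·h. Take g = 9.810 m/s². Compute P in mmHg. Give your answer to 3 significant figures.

Directly: P = ρgh.
ρ = 131 lb/ft³ = 2098 kg/m³; h = 0.260 km = 260.0 m; g = 9.810 m/s².
P = 5.352×10^6 Pa
5.352×10^6 Pa × (1 mmHg / 133.3 Pa) = 40145 mmHg

40100 mmHg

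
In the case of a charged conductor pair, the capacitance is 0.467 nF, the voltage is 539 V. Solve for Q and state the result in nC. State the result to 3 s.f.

Rearranging C = Q/V for Q: Q = CV.
C = 0.467 nF = 4.670×10^-10 F; V = 539 V.
Q = 2.517×10^-7 C
2.517×10^-7 C × (1 nC / 1.000×10^-9 C) = 251.7 nC

252 nC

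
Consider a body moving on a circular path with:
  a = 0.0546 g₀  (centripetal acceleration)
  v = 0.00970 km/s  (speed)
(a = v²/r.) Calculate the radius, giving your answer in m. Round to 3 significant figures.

Rearranging: r = v²/a.
a = 0.0546 g₀ = 0.5354 m/s²; v = 0.00970 km/s = 9.700 m/s.
r = 175.7 m

176 m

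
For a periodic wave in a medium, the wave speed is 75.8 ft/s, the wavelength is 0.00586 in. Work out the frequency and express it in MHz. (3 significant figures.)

Rearranging v = f·λ for f: f = v/λ.
v = 75.8 ft/s = 23.10 m/s; λ = 0.00586 in = 1.488×10^-4 m.
f = 1.552×10^5 Hz
1.552×10^5 Hz × (1 MHz / 1.000×10^6 Hz) = 0.1552 MHz

0.155 MHz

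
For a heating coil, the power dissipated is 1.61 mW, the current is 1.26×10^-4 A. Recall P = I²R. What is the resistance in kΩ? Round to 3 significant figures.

Rearranging: R = P/I².
P = 1.61 mW = 0.001610 W; I = 1.26×10^-4 A.
R = 1.014×10^5 Ω
1.014×10^5 Ω × (1 kΩ / 1000 Ω) = 101.4 kΩ

101 kΩ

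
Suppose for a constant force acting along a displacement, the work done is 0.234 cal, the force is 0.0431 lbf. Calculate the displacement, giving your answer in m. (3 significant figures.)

Rearranging W = F·d for d: d = W/F.
W = 0.234 cal = 0.9791 J; F = 0.0431 lbf = 0.1917 N.
d = 5.107 m

5.11 m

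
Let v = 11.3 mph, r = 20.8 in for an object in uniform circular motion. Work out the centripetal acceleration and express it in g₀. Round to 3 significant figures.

a is given directly by: a = v²/r.
v = 11.3 mph = 5.052 m/s; r = 20.8 in = 0.5283 m.
a = 48.30 m/s²
48.30 m/s² × (1 g₀ / 9.807 m/s²) = 4.925 g₀

4.93 g₀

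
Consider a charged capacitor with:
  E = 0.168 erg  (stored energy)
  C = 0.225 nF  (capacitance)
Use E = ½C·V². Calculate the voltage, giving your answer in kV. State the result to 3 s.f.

Rearranging E = ½C·V² for V: V = √(2E/C).
E = 0.168 erg = 1.680×10^-8 J; C = 0.225 nF = 2.250×10^-10 F.
V = 12.22 V  (the unit combination reduces to kg·m²/(A·s³) = V)
12.22 V × (1 kV / 1000 V) = 0.01222 kV

0.0122 kV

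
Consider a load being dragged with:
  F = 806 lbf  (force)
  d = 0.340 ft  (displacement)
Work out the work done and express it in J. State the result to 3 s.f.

W is given directly by: W = F·d.
F = 806 lbf = 3585 N; d = 0.340 ft = 0.1036 m.
W = 371.5 J  (the unit combination reduces to kg·m²/s² = J)

372 J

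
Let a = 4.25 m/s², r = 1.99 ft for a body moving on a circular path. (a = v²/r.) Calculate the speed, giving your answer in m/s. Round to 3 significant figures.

1.61 m/s

Rearranging a = v²/r for v: v = √(a·r).
a = 4.25 m/s²; r = 1.99 ft = 0.6066 m.
v = 1.606 m/s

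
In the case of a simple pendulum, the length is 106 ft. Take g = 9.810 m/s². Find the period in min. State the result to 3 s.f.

Directly: T = 2π√(L/g).
L = 106 ft = 32.31 m; g = 9.810 m/s².
T = 11.40 s
11.40 s × (1 min / 60.00 s) = 0.1900 min

0.190 min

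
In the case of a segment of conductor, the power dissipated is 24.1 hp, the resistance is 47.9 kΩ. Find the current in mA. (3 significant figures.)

613 mA

Rearranging: I = √(P/R).
P = 24.1 hp = 17971 W; R = 47.9 kΩ = 47900 Ω.
I = 0.6125 A
0.6125 A × (1 mA / 0.001000 A) = 612.5 mA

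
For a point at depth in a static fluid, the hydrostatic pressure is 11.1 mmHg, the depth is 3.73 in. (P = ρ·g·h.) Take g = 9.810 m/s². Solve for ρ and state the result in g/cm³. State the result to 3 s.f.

1.59 g/cm³

Rearranging: ρ = P/(g·h).
P = 11.1 mmHg = 1480 Pa; h = 3.73 in = 0.09474 m; g = 9.810 m/s².
ρ = 1592 kg/m³
1592 kg/m³ × (1 g/cm³ / 1000 kg/m³) = 1.592 g/cm³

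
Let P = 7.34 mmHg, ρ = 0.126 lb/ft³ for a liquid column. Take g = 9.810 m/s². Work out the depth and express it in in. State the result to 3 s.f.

Solving P = ρ·g·h for h: h = P/(ρ·g).
P = 7.34 mmHg = 978.6 Pa; ρ = 0.126 lb/ft³ = 2.018 kg/m³; g = 9.810 m/s².
h = 49.42 m
49.42 m × (1 in / 0.02540 m) = 1946 in

1950 in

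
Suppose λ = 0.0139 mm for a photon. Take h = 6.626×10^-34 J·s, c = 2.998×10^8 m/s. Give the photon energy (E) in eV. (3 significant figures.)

0.0892 eV

E is given directly by: E = hc/λ.
λ = 0.0139 mm = 1.390×10^-5 m; h = 6.626×10^-34 J·s; c = 2.998×10^8 m/s.
E = 1.429×10^-20 J
1.429×10^-20 J × (1 eV / 1.602×10^-19 J) = 0.08920 eV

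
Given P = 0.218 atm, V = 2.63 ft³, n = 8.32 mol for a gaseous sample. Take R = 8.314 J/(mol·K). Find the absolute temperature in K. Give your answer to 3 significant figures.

From the ideal-gas law: T = PV/(nR).
P = 0.218 atm = 22089 Pa; V = 2.63 ft³ = 0.07447 m³; n = 8.32 mol; R = 8.314 J/(mol·K).
T = 23.78 K

23.8 K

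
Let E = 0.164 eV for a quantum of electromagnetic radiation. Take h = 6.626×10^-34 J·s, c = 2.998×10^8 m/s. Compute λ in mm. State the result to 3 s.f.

Rearranging: λ = hc/E.
E = 0.164 eV = 2.628×10^-20 J; h = 6.626×10^-34 J·s; c = 2.998×10^8 m/s.
λ = 7.560×10^-6 m
7.560×10^-6 m × (1 mm / 0.001000 m) = 0.007560 mm

0.00756 mm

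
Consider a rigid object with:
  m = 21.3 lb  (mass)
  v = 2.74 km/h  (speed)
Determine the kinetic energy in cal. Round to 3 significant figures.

KE is given directly by: KE = ½mv².
m = 21.3 lb = 9.662 kg; v = 2.74 km/h = 0.7611 m/s.
KE = 2.798 J  (the unit combination reduces to kg·m²/s² = J)
2.798 J × (1 cal / 4.184 J) = 0.6688 cal

0.669 cal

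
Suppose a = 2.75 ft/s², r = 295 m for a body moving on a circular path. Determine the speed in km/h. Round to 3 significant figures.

56.6 km/h

Rearranging: v = √(a·r).
a = 2.75 ft/s² = 0.8382 m/s²; r = 295 m.
v = 15.72 m/s
15.72 m/s × (1 km/h / 0.2778 m/s) = 56.61 km/h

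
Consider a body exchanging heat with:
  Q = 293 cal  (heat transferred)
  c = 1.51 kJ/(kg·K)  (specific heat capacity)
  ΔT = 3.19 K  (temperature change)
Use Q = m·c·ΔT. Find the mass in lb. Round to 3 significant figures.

0.561 lb

Rearranging Q = m·c·ΔT for m: m = Q/(c·ΔT).
Q = 293 cal = 1226 J; c = 1.51 kJ/(kg·K) = 1510 J/(kg·K); ΔT = 3.19 K.
m = 0.2545 kg
0.2545 kg × (1 lb / 0.4536 kg) = 0.5611 lb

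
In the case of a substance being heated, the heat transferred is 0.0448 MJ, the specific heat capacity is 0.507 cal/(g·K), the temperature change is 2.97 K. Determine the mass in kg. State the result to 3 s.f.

Solving Q = m·c·ΔT for m: m = Q/(c·ΔT).
Q = 0.0448 MJ = 44800 J; c = 0.507 cal/(g·K) = 2121 J/(kg·K); ΔT = 2.97 K.
m = 7.111 kg

7.11 kg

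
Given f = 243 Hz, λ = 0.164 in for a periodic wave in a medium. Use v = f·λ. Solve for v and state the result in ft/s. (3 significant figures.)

3.32 ft/s

Directly: v = fλ.
f = 243 Hz; λ = 0.164 in = 0.004166 m.
v = 1.012 m/s
1.012 m/s × (1 ft/s / 0.3048 m/s) = 3.321 ft/s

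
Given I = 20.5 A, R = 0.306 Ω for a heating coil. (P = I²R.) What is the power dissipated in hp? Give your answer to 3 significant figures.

0.172 hp

P is given directly by: P = I²R.
I = 20.5 A; R = 0.306 Ω.
P = 128.6 W
128.6 W × (1 hp / 745.7 W) = 0.1725 hp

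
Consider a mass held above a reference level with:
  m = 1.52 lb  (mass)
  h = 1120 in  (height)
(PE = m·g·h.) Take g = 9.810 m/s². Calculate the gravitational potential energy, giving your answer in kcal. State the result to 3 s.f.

PE is given directly by: PE = mgh.
m = 1.52 lb = 0.6895 kg; h = 1120 in = 28.45 m; g = 9.810 m/s².
PE = 192.4 J
192.4 J × (1 kcal / 4184 J) = 0.04599 kcal

0.0460 kcal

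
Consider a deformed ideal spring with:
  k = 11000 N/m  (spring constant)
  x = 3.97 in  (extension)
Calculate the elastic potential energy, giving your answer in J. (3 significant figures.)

55.9 J

Directly: U = ½kx².
k = 11000 N/m; x = 3.97 in = 0.1008 m.
U = 55.93 J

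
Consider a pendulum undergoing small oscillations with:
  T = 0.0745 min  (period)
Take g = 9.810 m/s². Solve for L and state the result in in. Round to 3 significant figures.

195 in

Rearranging: L = g·(T/2π)².
T = 0.0745 min = 4.470 s; g = 9.810 m/s².
L = 4.965 m
4.965 m × (1 in / 0.02540 m) = 195.5 in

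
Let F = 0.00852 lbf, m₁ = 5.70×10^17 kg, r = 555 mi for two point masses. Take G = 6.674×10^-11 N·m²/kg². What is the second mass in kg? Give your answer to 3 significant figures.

795 kg

Solving F = G·m₁·m₂/r² for m₂: m₂ = F·r²/(G·m₁).
F = 0.00852 lbf = 0.03790 N; m₁ = 5.70×10^17 kg; r = 555 mi = 8.932×10^5 m; G = 6.674×10^-11 N·m²/kg².
m₂ = 794.8 kg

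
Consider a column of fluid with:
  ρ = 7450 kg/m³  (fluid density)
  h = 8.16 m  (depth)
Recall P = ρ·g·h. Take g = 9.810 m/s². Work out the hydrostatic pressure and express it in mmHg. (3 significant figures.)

4470 mmHg

P is given directly by: P = ρgh.
ρ = 7450 kg/m³; h = 8.16 m; g = 9.810 m/s².
P = 5.964×10^5 Pa  (the unit combination reduces to kg/(m·s²) = Pa)
5.964×10^5 Pa × (1 mmHg / 133.3 Pa) = 4473 mmHg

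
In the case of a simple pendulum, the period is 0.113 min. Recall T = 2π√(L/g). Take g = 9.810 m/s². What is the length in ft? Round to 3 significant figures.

Rearranging: L = g·(T/2π)².
T = 0.113 min = 6.780 s; g = 9.810 m/s².
L = 11.42 m
11.42 m × (1 ft / 0.3048 m) = 37.48 ft

37.5 ft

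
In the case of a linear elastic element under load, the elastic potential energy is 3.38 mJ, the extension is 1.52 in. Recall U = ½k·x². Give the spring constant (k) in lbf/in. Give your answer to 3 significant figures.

Rearranging U = ½k·x² for k: k = 2U/x².
U = 3.38 mJ = 0.003380 J; x = 1.52 in = 0.03861 m.
k = 4.535 N/m
4.535 N/m × (1 lbf/in / 175.1 N/m) = 0.02590 lbf/in

0.0259 lbf/in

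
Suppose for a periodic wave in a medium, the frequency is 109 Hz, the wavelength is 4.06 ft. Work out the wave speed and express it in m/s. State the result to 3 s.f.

v is given directly by: v = fλ.
f = 109 Hz; λ = 4.06 ft = 1.237 m.
v = 134.9 m/s

135 m/s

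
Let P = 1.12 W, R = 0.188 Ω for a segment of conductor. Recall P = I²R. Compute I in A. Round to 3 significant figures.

2.44 A

Rearranging P = I²R for I: I = √(P/R).
P = 1.12 W; R = 0.188 Ω.
I = 2.441 A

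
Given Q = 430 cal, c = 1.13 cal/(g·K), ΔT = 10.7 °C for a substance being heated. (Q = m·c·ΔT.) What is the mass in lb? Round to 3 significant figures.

0.0784 lb

Solving Q = m·c·ΔT for m: m = Q/(c·ΔT).
Q = 430 cal = 1799 J; c = 1.13 cal/(g·K) = 4728 J/(kg·K); ΔT = 10.7 °C = 10.70 K.
m = 0.03556 kg
0.03556 kg × (1 lb / 0.4536 kg) = 0.07840 lb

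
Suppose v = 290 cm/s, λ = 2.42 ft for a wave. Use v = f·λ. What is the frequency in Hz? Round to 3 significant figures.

Solving v = f·λ for f: f = v/λ.
v = 290 cm/s = 2.900 m/s; λ = 2.42 ft = 0.7376 m.
f = 3.932 Hz

3.93 Hz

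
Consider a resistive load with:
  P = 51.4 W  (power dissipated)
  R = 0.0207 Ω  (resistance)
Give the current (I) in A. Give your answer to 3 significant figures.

49.8 A

Rearranging P = I²R for I: I = √(P/R).
P = 51.4 W; R = 0.0207 Ω.
I = 49.83 A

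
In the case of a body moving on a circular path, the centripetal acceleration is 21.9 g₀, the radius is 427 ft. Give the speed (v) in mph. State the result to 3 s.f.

Solving a = v²/r for v: v = √(a·r).
a = 21.9 g₀ = 214.8 m/s²; r = 427 ft = 130.1 m.
v = 167.2 m/s
167.2 m/s × (1 mph / 0.4470 m/s) = 374.0 mph

374 mph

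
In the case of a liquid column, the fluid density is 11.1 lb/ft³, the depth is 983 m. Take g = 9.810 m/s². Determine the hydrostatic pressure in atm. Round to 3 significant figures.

Directly: P = ρgh.
ρ = 11.1 lb/ft³ = 177.8 kg/m³; h = 983 m; g = 9.810 m/s².
P = 1.715×10^6 Pa  (the unit combination reduces to kg/(m·s²) = Pa)
1.715×10^6 Pa × (1 atm / 1.013×10^5 Pa) = 16.92 atm

16.9 atm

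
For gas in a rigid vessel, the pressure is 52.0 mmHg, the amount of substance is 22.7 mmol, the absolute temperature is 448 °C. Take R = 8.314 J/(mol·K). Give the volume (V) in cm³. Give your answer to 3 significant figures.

19600 cm³

Rearranging PV = nRT for V: V = nRT/P.
P = 52.0 mmHg = 6933 Pa; n = 22.7 mmol = 0.02270 mol; T = 448 °C = 721.1 K; R = 8.314 J/(mol·K).
V = 0.01963 m³
0.01963 m³ × (1 cm³ / 1.000×10^-6 m³) = 19632 cm³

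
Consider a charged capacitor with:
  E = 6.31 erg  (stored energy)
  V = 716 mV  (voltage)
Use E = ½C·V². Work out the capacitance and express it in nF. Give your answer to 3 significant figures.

Solving E = ½C·V² for C: C = 2E/V².
E = 6.31 erg = 6.310×10^-7 J; V = 716 mV = 0.7160 V.
C = 2.462×10^-6 F
2.462×10^-6 F × (1 nF / 1.000×10^-9 F) = 2462 nF

2460 nF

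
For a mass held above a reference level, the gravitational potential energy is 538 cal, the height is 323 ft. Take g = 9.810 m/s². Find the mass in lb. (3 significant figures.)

5.14 lb

Rearranging PE = m·g·h for m: m = PE/(g·h).
PE = 538 cal = 2251 J; h = 323 ft = 98.45 m; g = 9.810 m/s².
m = 2.331 kg
2.331 kg × (1 lb / 0.4536 kg) = 5.138 lb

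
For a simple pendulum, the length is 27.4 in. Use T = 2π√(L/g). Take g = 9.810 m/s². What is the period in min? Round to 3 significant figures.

0.0279 min

Directly: T = 2π√(L/g).
L = 27.4 in = 0.6960 m; g = 9.810 m/s².
T = 1.674 s
1.674 s × (1 min / 60.00 s) = 0.02789 min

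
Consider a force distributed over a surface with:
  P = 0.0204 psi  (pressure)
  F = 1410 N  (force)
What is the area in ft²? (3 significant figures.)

Solving P = F/A for A: A = F/P.
P = 0.0204 psi = 140.7 Pa; F = 1410 N.
A = 10.02 m²
10.02 m² × (1 ft² / 0.09290 m²) = 107.9 ft²

108 ft²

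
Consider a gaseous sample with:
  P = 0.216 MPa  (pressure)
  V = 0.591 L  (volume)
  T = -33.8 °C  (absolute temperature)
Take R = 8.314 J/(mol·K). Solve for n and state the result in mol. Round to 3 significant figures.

0.0642 mol

From the ideal-gas law: n = PV/(RT).
P = 0.216 MPa = 2.160×10^5 Pa; V = 0.591 L = 5.910×10^-4 m³; T = -33.8 °C = 239.3 K; R = 8.314 J/(mol·K).
n = 0.06415 mol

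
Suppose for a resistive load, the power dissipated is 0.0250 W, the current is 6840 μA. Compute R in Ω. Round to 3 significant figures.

534 Ω

Solving P = I²R for R: R = P/I².
P = 0.0250 W; I = 6840 μA = 0.006840 A.
R = 534.4 Ω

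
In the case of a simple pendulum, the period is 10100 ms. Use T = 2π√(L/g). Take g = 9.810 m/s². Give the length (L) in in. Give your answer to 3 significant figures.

998 in

Solving T = 2π√(L/g) for L: L = g·(T/2π)².
T = 10100 ms = 10.10 s; g = 9.810 m/s².
L = 25.35 m
25.35 m × (1 in / 0.02540 m) = 998.0 in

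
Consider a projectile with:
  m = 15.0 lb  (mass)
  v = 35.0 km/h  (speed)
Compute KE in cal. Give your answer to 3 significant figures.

76.9 cal

KE is given directly by: KE = ½mv².
m = 15.0 lb = 6.804 kg; v = 35.0 km/h = 9.722 m/s.
KE = 321.6 J
321.6 J × (1 cal / 4.184 J) = 76.85 cal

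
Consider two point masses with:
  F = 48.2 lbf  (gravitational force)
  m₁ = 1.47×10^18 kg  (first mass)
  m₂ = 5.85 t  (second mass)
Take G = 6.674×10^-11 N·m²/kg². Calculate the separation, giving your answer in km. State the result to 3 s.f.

From Newton's law of gravitation: r = √(G·m₁m₂/F).
F = 48.2 lbf = 214.4 N; m₁ = 1.47×10^18 kg; m₂ = 5.85 t = 5850 kg; G = 6.674×10^-11 N·m²/kg².
r = 51738 m
51738 m × (1 km / 1000 m) = 51.74 km

51.7 km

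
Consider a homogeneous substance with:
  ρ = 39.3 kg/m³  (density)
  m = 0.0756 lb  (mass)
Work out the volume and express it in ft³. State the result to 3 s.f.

Solving ρ = m/V for V: V = m/ρ.
ρ = 39.3 kg/m³; m = 0.0756 lb = 0.03429 kg.
V = 8.726×10^-4 m³
8.726×10^-4 m³ × (1 ft³ / 0.02832 m³) = 0.03081 ft³

0.0308 ft³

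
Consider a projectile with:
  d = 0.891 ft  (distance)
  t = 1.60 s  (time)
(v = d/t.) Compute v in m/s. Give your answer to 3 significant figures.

Directly: v = d/t.
d = 0.891 ft = 0.2716 m; t = 1.60 s.
v = 0.1697 m/s

0.170 m/s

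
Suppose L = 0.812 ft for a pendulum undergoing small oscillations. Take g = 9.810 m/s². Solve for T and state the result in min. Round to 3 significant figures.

0.0166 min

Directly: T = 2π√(L/g).
L = 0.812 ft = 0.2475 m; g = 9.810 m/s².
T = 0.9980 s
0.9980 s × (1 min / 60.00 s) = 0.01663 min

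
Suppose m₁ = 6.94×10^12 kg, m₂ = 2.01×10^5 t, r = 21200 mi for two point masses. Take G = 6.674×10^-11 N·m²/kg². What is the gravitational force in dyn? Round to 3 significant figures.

Directly: F = Gm₁m₂/r².
m₁ = 6.94×10^12 kg; m₂ = 2.01×10^5 t = 2.010×10^8 kg; r = 21200 mi = 3.412×10^7 m; G = 6.674×10^-11 N·m²/kg².
F = 7.998×10^-5 N  (the unit combination reduces to kg·m/s² = N)
7.998×10^-5 N × (1 dyn / 1.000×10^-5 N) = 7.998 dyn

8.00 dyn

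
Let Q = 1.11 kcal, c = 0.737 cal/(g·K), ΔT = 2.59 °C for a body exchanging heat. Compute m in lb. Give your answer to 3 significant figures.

Rearranging Q = m·c·ΔT for m: m = Q/(c·ΔT).
Q = 1.11 kcal = 4644 J; c = 0.737 cal/(g·K) = 3084 J/(kg·K); ΔT = 2.59 °C = 2.590 K.
m = 0.5815 kg
0.5815 kg × (1 lb / 0.4536 kg) = 1.282 lb

1.28 lb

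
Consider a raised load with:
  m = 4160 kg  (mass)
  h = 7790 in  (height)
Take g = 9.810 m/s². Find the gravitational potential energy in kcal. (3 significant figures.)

1930 kcal

Directly: PE = mgh.
m = 4160 kg; h = 7790 in = 197.9 m; g = 9.810 m/s².
PE = 8.075×10^6 J  (the unit combination reduces to kg·m²/s² = J)
8.075×10^6 J × (1 kcal / 4184 J) = 1930 kcal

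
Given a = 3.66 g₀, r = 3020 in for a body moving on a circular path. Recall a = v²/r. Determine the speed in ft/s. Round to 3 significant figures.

172 ft/s

Solving a = v²/r for v: v = √(a·r).
a = 3.66 g₀ = 35.89 m/s²; r = 3020 in = 76.71 m.
v = 52.47 m/s
52.47 m/s × (1 ft/s / 0.3048 m/s) = 172.1 ft/s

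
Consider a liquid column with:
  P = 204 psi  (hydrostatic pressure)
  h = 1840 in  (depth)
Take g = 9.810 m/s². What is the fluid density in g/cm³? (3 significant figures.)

3.07 g/cm³

Solving P = ρ·g·h for ρ: ρ = P/(g·h).
P = 204 psi = 1.407×10^6 Pa; h = 1840 in = 46.74 m; g = 9.810 m/s².
ρ = 3068 kg/m³
3068 kg/m³ × (1 g/cm³ / 1000 kg/m³) = 3.068 g/cm³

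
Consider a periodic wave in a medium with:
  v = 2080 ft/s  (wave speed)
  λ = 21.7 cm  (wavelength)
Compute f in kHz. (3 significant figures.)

2.92 kHz

Rearranging: f = v/λ.
v = 2080 ft/s = 634.0 m/s; λ = 21.7 cm = 0.2170 m.
f = 2922 Hz
2922 Hz × (1 kHz / 1000 Hz) = 2.922 kHz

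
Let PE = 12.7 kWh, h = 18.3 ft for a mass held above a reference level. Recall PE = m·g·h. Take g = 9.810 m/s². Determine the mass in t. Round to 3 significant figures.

836 t

Solving PE = m·g·h for m: m = PE/(g·h).
PE = 12.7 kWh = 4.572×10^7 J; h = 18.3 ft = 5.578 m; g = 9.810 m/s².
m = 8.355×10^5 kg
8.355×10^5 kg × (1 t / 1000 kg) = 835.5 t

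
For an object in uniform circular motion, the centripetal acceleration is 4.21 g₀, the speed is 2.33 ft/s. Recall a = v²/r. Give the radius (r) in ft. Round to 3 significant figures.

0.0401 ft

Solving a = v²/r for r: r = v²/a.
a = 4.21 g₀ = 41.29 m/s²; v = 2.33 ft/s = 0.7102 m/s.
r = 0.01222 m
0.01222 m × (1 ft / 0.3048 m) = 0.04008 ft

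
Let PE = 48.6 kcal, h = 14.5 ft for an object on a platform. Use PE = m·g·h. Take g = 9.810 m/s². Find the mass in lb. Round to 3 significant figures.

10300 lb

Rearranging PE = m·g·h for m: m = PE/(g·h).
PE = 48.6 kcal = 2.033×10^5 J; h = 14.5 ft = 4.420 m; g = 9.810 m/s².
m = 4690 kg
4690 kg × (1 lb / 0.4536 kg) = 10340 lb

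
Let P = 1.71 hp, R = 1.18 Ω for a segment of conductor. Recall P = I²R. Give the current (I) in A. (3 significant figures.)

32.9 A

Solving P = I²R for I: I = √(P/R).
P = 1.71 hp = 1275 W; R = 1.18 Ω.
I = 32.87 A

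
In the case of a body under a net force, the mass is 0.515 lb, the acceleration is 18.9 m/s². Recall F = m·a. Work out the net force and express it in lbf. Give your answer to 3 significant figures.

From Newton's second law: F = m·a.
m = 0.515 lb = 0.2336 kg; a = 18.9 m/s².
F = 4.415 N  (the unit combination reduces to kg·m/s² = N)
4.415 N × (1 lbf / 4.448 N) = 0.9925 lbf

0.993 lbf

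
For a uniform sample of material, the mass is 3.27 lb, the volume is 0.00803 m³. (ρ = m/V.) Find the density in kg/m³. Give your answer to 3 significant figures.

Directly: ρ = m/V.
m = 3.27 lb = 1.483 kg; V = 0.00803 m³.
ρ = 184.7 kg/m³

185 kg/m³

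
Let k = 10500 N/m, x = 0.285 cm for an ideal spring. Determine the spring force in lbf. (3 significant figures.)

6.73 lbf

From Hooke's law: F = kx.
k = 10500 N/m; x = 0.285 cm = 0.002850 m.
F = 29.92 N
29.92 N × (1 lbf / 4.448 N) = 6.727 lbf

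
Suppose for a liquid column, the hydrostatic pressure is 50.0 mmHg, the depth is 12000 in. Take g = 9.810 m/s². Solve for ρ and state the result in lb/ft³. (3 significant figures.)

Rearranging P = ρ·g·h for ρ: ρ = P/(g·h).
P = 50.0 mmHg = 6666 Pa; h = 12000 in = 304.8 m; g = 9.810 m/s².
ρ = 2.229 kg/m³
2.229 kg/m³ × (1 lb/ft³ / 16.02 kg/m³) = 0.1392 lb/ft³

0.139 lb/ft³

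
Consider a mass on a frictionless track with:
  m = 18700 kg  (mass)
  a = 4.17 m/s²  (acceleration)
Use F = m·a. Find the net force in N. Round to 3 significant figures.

78000 N

F is given directly by: F = m·a.
m = 18700 kg; a = 4.17 m/s².
F = 77979 N  (the unit combination reduces to kg·m/s² = N)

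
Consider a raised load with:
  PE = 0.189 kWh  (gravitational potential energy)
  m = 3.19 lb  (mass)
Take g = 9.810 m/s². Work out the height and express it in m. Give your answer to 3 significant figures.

Rearranging PE = m·g·h for h: h = PE/(m·g).
PE = 0.189 kWh = 6.804×10^5 J; m = 3.19 lb = 1.447 kg; g = 9.810 m/s².
h = 47933 m

47900 m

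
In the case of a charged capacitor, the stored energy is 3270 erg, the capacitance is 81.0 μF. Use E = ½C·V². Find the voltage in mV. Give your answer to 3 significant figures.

Rearranging E = ½C·V² for V: V = √(2E/C).
E = 3270 erg = 3.270×10^-4 J; C = 81.0 μF = 8.100×10^-5 F.
V = 2.841 V
2.841 V × (1 mV / 0.001000 V) = 2841 mV

2840 mV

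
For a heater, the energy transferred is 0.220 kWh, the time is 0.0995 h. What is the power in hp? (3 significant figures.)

2.97 hp

P is given directly by: P = W/t.
W = 0.220 kWh = 7.920×10^5 J; t = 0.0995 h = 358.2 s.
P = 2211 W
2211 W × (1 hp / 745.7 W) = 2.965 hp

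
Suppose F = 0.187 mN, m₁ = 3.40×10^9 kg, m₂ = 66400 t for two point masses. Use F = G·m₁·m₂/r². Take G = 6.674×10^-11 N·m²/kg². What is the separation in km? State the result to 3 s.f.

From Newton's law of gravitation: r = √(G·m₁m₂/F).
F = 0.187 mN = 1.870×10^-4 N; m₁ = 3.40×10^9 kg; m₂ = 66400 t = 6.640×10^7 kg; G = 6.674×10^-11 N·m²/kg².
r = 2.839×10^5 m
2.839×10^5 m × (1 km / 1000 m) = 283.9 km

284 km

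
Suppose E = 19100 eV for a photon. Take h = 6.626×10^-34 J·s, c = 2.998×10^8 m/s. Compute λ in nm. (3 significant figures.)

Solving E = h·c/λ for λ: λ = hc/E.
E = 19100 eV = 3.060×10^-15 J; h = 6.626×10^-34 J·s; c = 2.998×10^8 m/s.
λ = 6.491×10^-11 m
6.491×10^-11 m × (1 nm / 1.000×10^-9 m) = 0.06491 nm

0.0649 nm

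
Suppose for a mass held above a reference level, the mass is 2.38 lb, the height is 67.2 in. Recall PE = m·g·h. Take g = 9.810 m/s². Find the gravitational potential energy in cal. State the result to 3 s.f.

4.32 cal

Directly: PE = mgh.
m = 2.38 lb = 1.080 kg; h = 67.2 in = 1.707 m; g = 9.810 m/s².
PE = 18.08 J  (the unit combination reduces to kg·m²/s² = J)
18.08 J × (1 cal / 4.184 J) = 4.320 cal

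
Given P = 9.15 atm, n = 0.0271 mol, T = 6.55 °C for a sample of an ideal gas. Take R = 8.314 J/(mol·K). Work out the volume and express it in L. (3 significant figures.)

0.0680 L

From the ideal-gas law: V = nRT/P.
P = 9.15 atm = 9.271×10^5 Pa; n = 0.0271 mol; T = 6.55 °C = 279.7 K; R = 8.314 J/(mol·K).
V = 6.797×10^-5 m³
6.797×10^-5 m³ × (1 L / 0.001000 m³) = 0.06797 L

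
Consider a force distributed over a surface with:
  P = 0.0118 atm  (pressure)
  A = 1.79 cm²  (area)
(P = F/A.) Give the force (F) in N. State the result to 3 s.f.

Solving P = F/A for F: F = P·A.
P = 0.0118 atm = 1196 Pa; A = 1.79 cm² = 1.790×10^-4 m².
F = 0.2140 N

0.214 N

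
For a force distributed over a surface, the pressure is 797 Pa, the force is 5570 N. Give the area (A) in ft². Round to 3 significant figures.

75.2 ft²

Rearranging P = F/A for A: A = F/P.
P = 797 Pa; F = 5570 N.
A = 6.989 m²
6.989 m² × (1 ft² / 0.09290 m²) = 75.23 ft²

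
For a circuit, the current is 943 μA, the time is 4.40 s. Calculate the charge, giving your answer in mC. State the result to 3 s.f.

4.15 mC

Directly: q = It.
I = 943 μA = 9.430×10^-4 A; t = 4.40 s.
q = 0.004149 C
0.004149 C × (1 mC / 0.001000 C) = 4.149 mC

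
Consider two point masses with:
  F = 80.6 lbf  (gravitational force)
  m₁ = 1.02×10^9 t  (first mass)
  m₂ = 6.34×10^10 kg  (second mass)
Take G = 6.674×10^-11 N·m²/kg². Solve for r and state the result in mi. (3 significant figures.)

68.2 mi

Rearranging F = G·m₁·m₂/r² for r: r = √(G·m₁m₂/F).
F = 80.6 lbf = 358.5 N; m₁ = 1.02×10^9 t = 1.020×10^12 kg; m₂ = 6.34×10^10 kg; G = 6.674×10^-11 N·m²/kg².
r = 1.097×10^5 m
1.097×10^5 m × (1 mi / 1609 m) = 68.18 mi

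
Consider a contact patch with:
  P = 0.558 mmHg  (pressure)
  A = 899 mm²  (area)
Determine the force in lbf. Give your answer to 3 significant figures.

Rearranging P = F/A for F: F = P·A.
P = 0.558 mmHg = 74.39 Pa; A = 899 mm² = 8.990×10^-4 m².
F = 0.06688 N  (the unit combination reduces to kg·m/s² = N)
0.06688 N × (1 lbf / 4.448 N) = 0.01504 lbf

0.0150 lbf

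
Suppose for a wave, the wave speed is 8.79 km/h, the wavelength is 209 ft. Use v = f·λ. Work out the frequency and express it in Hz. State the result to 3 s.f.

Solving v = f·λ for f: f = v/λ.
v = 8.79 km/h = 2.442 m/s; λ = 209 ft = 63.70 m.
f = 0.03833 Hz

0.0383 Hz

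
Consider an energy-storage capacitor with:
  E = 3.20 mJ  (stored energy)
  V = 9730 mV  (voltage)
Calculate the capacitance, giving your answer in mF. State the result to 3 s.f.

Solving E = ½C·V² for C: C = 2E/V².
E = 3.20 mJ = 0.003200 J; V = 9730 mV = 9.730 V.
C = 6.760×10^-5 F
6.760×10^-5 F × (1 mF / 0.001000 F) = 0.06760 mF

0.0676 mF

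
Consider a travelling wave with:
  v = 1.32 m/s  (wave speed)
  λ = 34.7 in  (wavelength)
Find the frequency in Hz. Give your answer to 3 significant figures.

Rearranging v = f·λ for f: f = v/λ.
v = 1.32 m/s; λ = 34.7 in = 0.8814 m.
f = 1.498 Hz

1.50 Hz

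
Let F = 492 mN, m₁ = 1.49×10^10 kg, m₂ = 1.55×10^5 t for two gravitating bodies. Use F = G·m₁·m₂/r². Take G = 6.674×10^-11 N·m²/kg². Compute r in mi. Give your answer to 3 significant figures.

11.0 mi

From Newton's law of gravitation: r = √(G·m₁m₂/F).
F = 492 mN = 0.4920 N; m₁ = 1.49×10^10 kg; m₂ = 1.55×10^5 t = 1.550×10^8 kg; G = 6.674×10^-11 N·m²/kg².
r = 17700 m
17700 m × (1 mi / 1609 m) = 11.00 mi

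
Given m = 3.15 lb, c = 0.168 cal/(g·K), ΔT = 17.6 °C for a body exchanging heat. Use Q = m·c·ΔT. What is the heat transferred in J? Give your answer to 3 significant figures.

Directly: Q = mcΔT.
m = 3.15 lb = 1.429 kg; c = 0.168 cal/(g·K) = 702.9 J/(kg·K); ΔT = 17.6 °C = 17.60 K.
Q = 17676 J  (the unit combination reduces to kg·m²/s² = J)

17700 J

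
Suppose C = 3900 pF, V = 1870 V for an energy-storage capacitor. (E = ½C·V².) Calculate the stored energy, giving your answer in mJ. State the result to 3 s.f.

Directly: E = ½CV².
C = 3900 pF = 3.900×10^-9 F; V = 1870 V.
E = 0.006819 J  (the unit combination reduces to kg·m²/s² = J)
0.006819 J × (1 mJ / 0.001000 J) = 6.819 mJ

6.82 mJ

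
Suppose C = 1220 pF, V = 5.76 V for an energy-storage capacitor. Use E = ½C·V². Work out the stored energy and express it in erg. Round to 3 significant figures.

Directly: E = ½CV².
C = 1220 pF = 1.220×10^-9 F; V = 5.76 V.
E = 2.024×10^-8 J
2.024×10^-8 J × (1 erg / 1.000×10^-7 J) = 0.2024 erg

0.202 erg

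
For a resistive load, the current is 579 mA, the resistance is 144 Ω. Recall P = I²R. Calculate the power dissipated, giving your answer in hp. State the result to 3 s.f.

0.0647 hp

Directly: P = I²R.
I = 579 mA = 0.5790 A; R = 144 Ω.
P = 48.27 W
48.27 W × (1 hp / 745.7 W) = 0.06474 hp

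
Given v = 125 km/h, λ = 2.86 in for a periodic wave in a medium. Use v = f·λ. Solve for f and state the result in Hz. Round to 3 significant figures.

478 Hz

Rearranging v = f·λ for f: f = v/λ.
v = 125 km/h = 34.72 m/s; λ = 2.86 in = 0.07264 m.
f = 478.0 Hz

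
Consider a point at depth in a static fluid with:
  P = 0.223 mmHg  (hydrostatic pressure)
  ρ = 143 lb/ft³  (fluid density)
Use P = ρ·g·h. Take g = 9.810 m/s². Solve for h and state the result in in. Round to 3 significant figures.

Rearranging: h = P/(ρ·g).
P = 0.223 mmHg = 29.73 Pa; ρ = 143 lb/ft³ = 2291 kg/m³; g = 9.810 m/s².
h = 0.001323 m
0.001323 m × (1 in / 0.02540 m) = 0.05209 in

0.0521 in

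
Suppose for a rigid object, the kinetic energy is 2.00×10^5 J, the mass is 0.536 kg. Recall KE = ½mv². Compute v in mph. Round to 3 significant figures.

Rearranging: v = √(2·KE/m).
KE = 2.00×10^5 J; m = 0.536 kg.
v = 863.9 m/s
863.9 m/s × (1 mph / 0.4470 m/s) = 1932 mph

1930 mph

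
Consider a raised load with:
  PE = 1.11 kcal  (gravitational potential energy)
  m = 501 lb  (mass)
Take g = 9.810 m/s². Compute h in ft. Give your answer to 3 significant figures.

Solving PE = m·g·h for h: h = PE/(m·g).
PE = 1.11 kcal = 4644 J; m = 501 lb = 227.2 kg; g = 9.810 m/s².
h = 2.083 m
2.083 m × (1 ft / 0.3048 m) = 6.835 ft

6.83 ft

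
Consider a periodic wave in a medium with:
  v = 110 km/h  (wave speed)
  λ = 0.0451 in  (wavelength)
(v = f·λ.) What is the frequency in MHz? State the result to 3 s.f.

0.0267 MHz

Rearranging: f = v/λ.
v = 110 km/h = 30.56 m/s; λ = 0.0451 in = 0.001146 m.
f = 26673 Hz
26673 Hz × (1 MHz / 1.000×10^6 Hz) = 0.02667 MHz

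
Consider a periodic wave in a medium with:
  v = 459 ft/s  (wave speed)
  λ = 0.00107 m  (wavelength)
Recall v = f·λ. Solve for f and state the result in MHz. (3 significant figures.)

Rearranging v = f·λ for f: f = v/λ.
v = 459 ft/s = 139.9 m/s; λ = 0.00107 m.
f = 1.308×10^5 Hz
1.308×10^5 Hz × (1 MHz / 1.000×10^6 Hz) = 0.1308 MHz

0.131 MHz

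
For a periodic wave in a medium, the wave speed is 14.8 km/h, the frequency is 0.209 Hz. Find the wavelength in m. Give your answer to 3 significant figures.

Rearranging: λ = v/f.
v = 14.8 km/h = 4.111 m/s; f = 0.209 Hz.
λ = 19.67 m

19.7 m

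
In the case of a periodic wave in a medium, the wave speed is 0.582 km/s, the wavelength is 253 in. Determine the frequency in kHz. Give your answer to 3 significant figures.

Rearranging: f = v/λ.
v = 0.582 km/s = 582.0 m/s; λ = 253 in = 6.426 m.
f = 90.57 Hz
90.57 Hz × (1 kHz / 1000 Hz) = 0.09057 kHz

0.0906 kHz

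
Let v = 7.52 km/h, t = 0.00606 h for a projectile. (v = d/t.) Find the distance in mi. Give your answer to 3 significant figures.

Solving v = d/t for d: d = v·t.
v = 7.52 km/h = 2.089 m/s; t = 0.00606 h = 21.82 s.
d = 45.57 m
45.57 m × (1 mi / 1609 m) = 0.02832 mi

0.0283 mi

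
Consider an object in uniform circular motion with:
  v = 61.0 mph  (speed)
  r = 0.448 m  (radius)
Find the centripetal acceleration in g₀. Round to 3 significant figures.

Directly: a = v²/r.
v = 61.0 mph = 27.27 m/s; r = 0.448 m.
a = 1660 m/s²
1660 m/s² × (1 g₀ / 9.807 m/s²) = 169.3 g₀

169 g₀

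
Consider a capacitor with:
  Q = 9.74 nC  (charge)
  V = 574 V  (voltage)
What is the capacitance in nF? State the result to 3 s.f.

0.0170 nF

Directly: C = Q/V.
Q = 9.74 nC = 9.740×10^-9 C; V = 574 V.
C = 1.697×10^-11 F
1.697×10^-11 F × (1 nF / 1.000×10^-9 F) = 0.01697 nF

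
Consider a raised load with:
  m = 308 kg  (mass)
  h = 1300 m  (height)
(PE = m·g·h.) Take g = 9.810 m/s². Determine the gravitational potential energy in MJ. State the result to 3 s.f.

3.93 MJ

Directly: PE = mgh.
m = 308 kg; h = 1300 m; g = 9.810 m/s².
PE = 3.928×10^6 J
3.928×10^6 J × (1 MJ / 1.000×10^6 J) = 3.928 MJ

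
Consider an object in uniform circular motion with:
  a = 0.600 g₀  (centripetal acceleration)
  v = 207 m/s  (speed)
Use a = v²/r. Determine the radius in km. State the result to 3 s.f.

Rearranging a = v²/r for r: r = v²/a.
a = 0.600 g₀ = 5.884 m/s²; v = 207 m/s.
r = 7282 m
7282 m × (1 km / 1000 m) = 7.282 km

7.28 km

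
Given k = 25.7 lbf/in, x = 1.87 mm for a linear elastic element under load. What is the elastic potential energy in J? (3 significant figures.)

0.00787 J

U is given directly by: U = ½kx².
k = 25.7 lbf/in = 4501 N/m; x = 1.87 mm = 0.001870 m.
U = 0.007869 J  (the unit combination reduces to kg·m²/s² = J)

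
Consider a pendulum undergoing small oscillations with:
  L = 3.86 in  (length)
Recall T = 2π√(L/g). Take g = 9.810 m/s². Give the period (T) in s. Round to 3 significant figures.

Directly: T = 2π√(L/g).
L = 3.86 in = 0.09804 m; g = 9.810 m/s².
T = 0.6281 s

0.628 s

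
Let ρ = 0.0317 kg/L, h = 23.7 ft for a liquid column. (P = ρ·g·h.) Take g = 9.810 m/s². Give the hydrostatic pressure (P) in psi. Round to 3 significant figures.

0.326 psi

Directly: P = ρgh.
ρ = 0.0317 kg/L = 31.70 kg/m³; h = 23.7 ft = 7.224 m; g = 9.810 m/s².
P = 2246 Pa  (the unit combination reduces to kg/(m·s²) = Pa)
2246 Pa × (1 psi / 6895 Pa) = 0.3258 psi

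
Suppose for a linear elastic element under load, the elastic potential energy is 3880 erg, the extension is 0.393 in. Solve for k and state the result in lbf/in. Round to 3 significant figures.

0.0445 lbf/in

Rearranging: k = 2U/x².
U = 3880 erg = 3.880×10^-4 J; x = 0.393 in = 0.009982 m.
k = 7.788 N/m
7.788 N/m × (1 lbf/in / 175.1 N/m) = 0.04447 lbf/in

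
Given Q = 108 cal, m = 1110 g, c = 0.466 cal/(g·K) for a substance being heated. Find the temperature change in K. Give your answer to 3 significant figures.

0.209 K

Rearranging Q = m·c·ΔT for ΔT: ΔT = Q/(m·c).
Q = 108 cal = 451.9 J; m = 1110 g = 1.110 kg; c = 0.466 cal/(g·K) = 1950 J/(kg·K).
ΔT = 0.2088 K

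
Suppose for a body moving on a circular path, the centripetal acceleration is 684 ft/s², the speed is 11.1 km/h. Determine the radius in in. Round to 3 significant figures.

1.80 in

Solving a = v²/r for r: r = v²/a.
a = 684 ft/s² = 208.5 m/s²; v = 11.1 km/h = 3.083 m/s.
r = 0.04560 m
0.04560 m × (1 in / 0.02540 m) = 1.795 in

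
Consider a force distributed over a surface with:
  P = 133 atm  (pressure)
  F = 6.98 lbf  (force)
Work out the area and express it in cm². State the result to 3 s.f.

0.0230 cm²

Rearranging: A = F/P.
P = 133 atm = 1.348×10^7 Pa; F = 6.98 lbf = 31.05 N.
A = 2.304×10^-6 m²
2.304×10^-6 m² × (1 cm² / 1.000×10^-4 m²) = 0.02304 cm²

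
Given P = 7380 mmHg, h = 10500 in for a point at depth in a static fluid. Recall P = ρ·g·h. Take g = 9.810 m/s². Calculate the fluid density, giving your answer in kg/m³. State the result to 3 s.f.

Rearranging: ρ = P/(g·h).
P = 7380 mmHg = 9.839×10^5 Pa; h = 10500 in = 266.7 m; g = 9.810 m/s².
ρ = 376.1 kg/m³

376 kg/m³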